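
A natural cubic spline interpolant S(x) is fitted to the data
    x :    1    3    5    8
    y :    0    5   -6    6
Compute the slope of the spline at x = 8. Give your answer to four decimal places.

With M_i denoting the second derivative at x_i, h_i = 2, 2, 3, and Δ_i = (y_(i+1) − y_i)/h_i = 5/2, -11/2, 4:
  2·M_0 + 8·M_1 + 2·M_2 = 6(Δ_1 - Δ_0) = -48
  2·M_1 + 10·M_2 + 3·M_3 = 6(Δ_2 - Δ_1) = 57
Natural end conditions: M_0 = M_3 = 0.
Solving the tridiagonal system: M_0 = 0, M_1 = -297/38, M_2 = 138/19, M_3 = 0.
On [5, 8], S'(x) = b_2 + 2c_2·(x - 5) + 3d_2·(x - 5)² with b_2 = Δ_2 - h_2(2M_2 + M_3)/6 = -62/19, c_2 = M_2/2 = 69/19, d_2 = (M_3 - M_2)/(6h_2) = -23/57. So S'(8) = 145/19.

7.6316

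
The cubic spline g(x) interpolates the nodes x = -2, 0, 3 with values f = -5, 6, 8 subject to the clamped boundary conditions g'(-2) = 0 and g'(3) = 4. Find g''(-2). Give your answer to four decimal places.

11.9500

Put σ_i = g'' at the i-th knot. Here h = (2, 3) and Δ = (11/2, 2/3), so the interior equations h_(i-1)·σ_(i-1) + 2(h_(i-1)+h_i)·σ_i + h_i·σ_(i+1) = 6(Δ_i − Δ_(i-1)) read
  2·σ_0 + 10·σ_1 + 3·σ_2 = 6(Δ_1 - Δ_0) = -29
Clamped end conditions give two more equations: 2h_0·σ_0 + h_0·σ_1 = 6(Δ_0 - g'(-2)) = 33 and h_1·σ_1 + 2h_1·σ_2 = 6(g'(3) - Δ_1) = 20.
Hence σ_0 = 239/20, σ_1 = -37/5, σ_2 = 211/30.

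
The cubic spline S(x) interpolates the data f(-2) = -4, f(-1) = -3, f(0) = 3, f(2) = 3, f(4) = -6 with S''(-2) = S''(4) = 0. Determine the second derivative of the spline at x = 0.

-7

Put σ_i = S'' at the i-th knot. Here h = (1, 1, 2, 2) and Δ = (1, 6, 0, -9/2), so the interior equations h_(i-1)·σ_(i-1) + 2(h_(i-1)+h_i)·σ_i + h_i·σ_(i+1) = 6(Δ_i − Δ_(i-1)) read
  1·σ_0 + 4·σ_1 + 1·σ_2 = 6(Δ_1 - Δ_0) = 30
  1·σ_1 + 6·σ_2 + 2·σ_3 = 6(Δ_2 - Δ_1) = -36
  2·σ_2 + 8·σ_3 + 2·σ_4 = 6(Δ_3 - Δ_2) = -27
Natural end conditions: σ_0 = σ_4 = 0.
Hence σ_0 = 0, σ_1 = 37/4, σ_2 = -7, σ_3 = -13/8, σ_4 = 0.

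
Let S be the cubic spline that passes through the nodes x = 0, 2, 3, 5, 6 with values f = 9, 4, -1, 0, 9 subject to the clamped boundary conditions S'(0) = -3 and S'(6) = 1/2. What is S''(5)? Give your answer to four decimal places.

Write σ_i for S''(x_i). With h_i = 2, 1, 2, 1 and divided differences Δ_i = -5/2, -5, 1/2, 9, the continuity of S' gives the tridiagonal system
  2·σ_0 + 6·σ_1 + 1·σ_2 = 6(Δ_1 - Δ_0) = -15
  1·σ_1 + 6·σ_2 + 2·σ_3 = 6(Δ_2 - Δ_1) = 33
  2·σ_2 + 6·σ_3 + 1·σ_4 = 6(Δ_3 - Δ_2) = 51
Clamped end conditions give two more equations: 2h_0·σ_0 + h_0·σ_1 = 6(Δ_0 - S'(0)) = 3 and h_3·σ_3 + 2h_3·σ_4 = 6(S'(6) - Δ_3) = -51.
Forward elimination and back-substitution give σ_0 = 955/372, σ_1 = -338/93, σ_2 = 311/186, σ_3 = 1237/93, σ_4 = -2990/93.

13.3011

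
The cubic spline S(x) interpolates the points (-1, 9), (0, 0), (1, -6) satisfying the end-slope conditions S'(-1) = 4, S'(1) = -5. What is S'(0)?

-11

Write M_i for S''(x_i). With h_i = 1, 1 and divided differences Δ_i = -9, -6, the continuity of S' gives the tridiagonal system
  1·M_0 + 4·M_1 + 1·M_2 = 6(Δ_1 - Δ_0) = 18
Clamped end conditions give two more equations: 2h_0·M_0 + h_0·M_1 = 6(Δ_0 - S'(-1)) = -78 and h_1·M_1 + 2h_1·M_2 = 6(S'(1) - Δ_1) = 6.
Forward elimination and back-substitution give M_0 = -48, M_1 = 18, M_2 = -6.
On [0, 1], S'(x) = b_1 + 2c_1·x + 3d_1·x² with b_1 = Δ_1 - h_1(2M_1 + M_2)/6 = -11, c_1 = M_1/2 = 9, d_1 = (M_2 - M_1)/(6h_1) = -4. So S'(0) = -11.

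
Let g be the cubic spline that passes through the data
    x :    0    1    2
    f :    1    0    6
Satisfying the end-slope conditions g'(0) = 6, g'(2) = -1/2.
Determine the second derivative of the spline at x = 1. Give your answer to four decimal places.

27.5000

Write M_i for g''(x_i). With h_i = 1, 1 and divided differences Δ_i = -1, 6, the continuity of g' gives the tridiagonal system
  1·M_0 + 4·M_1 + 1·M_2 = 6(Δ_1 - Δ_0) = 42
Clamped end conditions give two more equations: 2h_0·M_0 + h_0·M_1 = 6(Δ_0 - g'(0)) = -42 and h_1·M_1 + 2h_1·M_2 = 6(g'(2) - Δ_1) = -39.
Solving: M_0 = -139/4, M_1 = 55/2, M_2 = -133/4.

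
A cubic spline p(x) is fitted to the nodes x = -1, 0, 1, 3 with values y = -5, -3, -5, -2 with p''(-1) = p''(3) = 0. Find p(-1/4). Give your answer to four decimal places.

-3.1077

Write M_i for p''(x_i). With h_i = 1, 1, 2 and divided differences Δ_i = 2, -2, 3/2, the continuity of p' gives the tridiagonal system
  1·M_0 + 4·M_1 + 1·M_2 = 6(Δ_1 - Δ_0) = -24
  1·M_1 + 6·M_2 + 2·M_3 = 6(Δ_2 - Δ_1) = 21
Natural end conditions: M_0 = M_3 = 0.
Hence M_0 = 0, M_1 = -165/23, M_2 = 108/23, M_3 = 0.
On [-1, 0], p(x) = -5 + 147/46·(x + 1) + 0·(x + 1)² - 55/46·(x + 1)³.
With (x + 1) = 3/4: p(-1/4) = -9149/2944.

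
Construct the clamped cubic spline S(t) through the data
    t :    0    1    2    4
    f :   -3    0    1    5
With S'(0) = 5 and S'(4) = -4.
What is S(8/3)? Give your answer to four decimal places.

3.3030

Write M_i for S''(x_i). With h_i = 1, 1, 2 and divided differences Δ_i = 3, 1, 2, the continuity of S' gives the tridiagonal system
  1·M_0 + 4·M_1 + 1·M_2 = 6(Δ_1 - Δ_0) = -12
  1·M_1 + 6·M_2 + 2·M_3 = 6(Δ_2 - Δ_1) = 6
Clamped end conditions give two more equations: 2h_0·M_0 + h_0·M_1 = 6(Δ_0 - S'(0)) = -12 and h_2·M_2 + 2h_2·M_3 = 6(S'(4) - Δ_2) = -36.
Solving the tridiagonal system: M_0 = -48/11, M_1 = -36/11, M_2 = 60/11, M_3 = -129/11.
On [2, 4], S(t) = 1 + 25/11·(t - 2) + 30/11·(t - 2)² - 63/44·(t - 2)³.
With (t - 2) = 2/3: S(8/3) = 109/33.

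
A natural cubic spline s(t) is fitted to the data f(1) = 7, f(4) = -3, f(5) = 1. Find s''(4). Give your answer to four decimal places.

5.5000

Put σ_i = s'' at the i-th knot. Here h = (3, 1) and Δ = (-10/3, 4), so the interior equations h_(i-1)·σ_(i-1) + 2(h_(i-1)+h_i)·σ_i + h_i·σ_(i+1) = 6(Δ_i − Δ_(i-1)) read
  3·σ_0 + 8·σ_1 + 1·σ_2 = 6(Δ_1 - Δ_0) = 44
Natural end conditions: σ_0 = σ_2 = 0.
Hence σ_0 = 0, σ_1 = 11/2, σ_2 = 0.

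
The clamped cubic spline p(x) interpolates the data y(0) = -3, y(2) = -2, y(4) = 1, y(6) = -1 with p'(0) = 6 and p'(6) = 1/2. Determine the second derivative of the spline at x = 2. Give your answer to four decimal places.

Write M_i for p''(x_i). With h_i = 2, 2, 2 and divided differences Δ_i = 1/2, 3/2, -1, the continuity of p' gives the tridiagonal system
  2·M_0 + 8·M_1 + 2·M_2 = 6(Δ_1 - Δ_0) = 6
  2·M_1 + 8·M_2 + 2·M_3 = 6(Δ_2 - Δ_1) = -15
Clamped end conditions give two more equations: 2h_0·M_0 + h_0·M_1 = 6(Δ_0 - p'(0)) = -33 and h_2·M_2 + 2h_2·M_3 = 6(p'(6) - Δ_2) = 9.
Hence M_0 = -313/30, M_1 = 131/30, M_2 = -121/30, M_3 = 64/15.

4.3667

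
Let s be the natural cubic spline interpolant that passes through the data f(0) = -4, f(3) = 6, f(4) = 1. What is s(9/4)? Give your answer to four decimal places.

6.5762

Write m_i for s''(x_i). With h_i = 3, 1 and divided differences Δ_i = 10/3, -5, the continuity of s' gives the tridiagonal system
  3·m_0 + 8·m_1 + 1·m_2 = 6(Δ_1 - Δ_0) = -50
Natural end conditions: m_0 = m_2 = 0.
Solving the tridiagonal system: m_0 = 0, m_1 = -25/4, m_2 = 0.
On [0, 3], s(t) = -4 + 155/24·t + 0·t² - 25/72·t³.
With t = 9/4: s(9/4) = 3367/512.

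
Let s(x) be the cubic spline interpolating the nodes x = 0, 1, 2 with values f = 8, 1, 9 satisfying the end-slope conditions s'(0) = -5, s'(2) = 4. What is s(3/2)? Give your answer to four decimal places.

Put σ_i = s'' at the i-th knot. Here h = (1, 1) and Δ = (-7, 8), so the interior equations h_(i-1)·σ_(i-1) + 2(h_(i-1)+h_i)·σ_i + h_i·σ_(i+1) = 6(Δ_i − Δ_(i-1)) read
  1·σ_0 + 4·σ_1 + 1·σ_2 = 6(Δ_1 - Δ_0) = 90
Clamped end conditions give two more equations: 2h_0·σ_0 + h_0·σ_1 = 6(Δ_0 - s'(0)) = -12 and h_1·σ_1 + 2h_1·σ_2 = 6(s'(2) - Δ_1) = -24.
Forward elimination and back-substitution give σ_0 = -24, σ_1 = 36, σ_2 = -30.
On [1, 2], s(x) = 1 + 1·(x - 1) + 18·(x - 1)² - 11·(x - 1)³.
With (x - 1) = 1/2: s(3/2) = 37/8.

4.6250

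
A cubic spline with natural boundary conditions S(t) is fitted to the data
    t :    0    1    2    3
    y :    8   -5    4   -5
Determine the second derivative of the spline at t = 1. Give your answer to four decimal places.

With M_i denoting the second derivative at x_i, h_i = 1, 1, 1, and Δ_i = (y_(i+1) − y_i)/h_i = -13, 9, -9:
  1·M_0 + 4·M_1 + 1·M_2 = 6(Δ_1 - Δ_0) = 132
  1·M_1 + 4·M_2 + 1·M_3 = 6(Δ_2 - Δ_1) = -108
Natural end conditions: M_0 = M_3 = 0.
Solving the tridiagonal system: M_0 = 0, M_1 = 212/5, M_2 = -188/5, M_3 = 0.

42.4000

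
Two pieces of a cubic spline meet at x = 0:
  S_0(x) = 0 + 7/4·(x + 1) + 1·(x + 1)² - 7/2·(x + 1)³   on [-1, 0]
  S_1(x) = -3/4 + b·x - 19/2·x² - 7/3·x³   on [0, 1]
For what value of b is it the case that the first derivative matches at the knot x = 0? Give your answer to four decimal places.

S_0'(x) = 7/4 + 2·(x + 1) - 21/2·(x + 1)², so S_0'(0) = -27/4. On the right, S_1'(0) = b, so b = -27/4.

-6.7500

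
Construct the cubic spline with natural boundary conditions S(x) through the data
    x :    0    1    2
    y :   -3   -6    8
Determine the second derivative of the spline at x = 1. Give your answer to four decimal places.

25.5000

Put σ_i = S'' at the i-th knot. Here h = (1, 1) and Δ = (-3, 14), so the interior equations h_(i-1)·σ_(i-1) + 2(h_(i-1)+h_i)·σ_i + h_i·σ_(i+1) = 6(Δ_i − Δ_(i-1)) read
  1·σ_0 + 4·σ_1 + 1·σ_2 = 6(Δ_1 - Δ_0) = 102
Natural end conditions: σ_0 = σ_2 = 0.
Solving the tridiagonal system: σ_0 = 0, σ_1 = 51/2, σ_2 = 0.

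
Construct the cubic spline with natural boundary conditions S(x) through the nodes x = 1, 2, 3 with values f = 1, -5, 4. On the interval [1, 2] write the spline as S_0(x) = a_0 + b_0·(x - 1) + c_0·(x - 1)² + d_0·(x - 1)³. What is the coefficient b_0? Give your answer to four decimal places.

Write M_i for S''(x_i). With h_i = 1, 1 and divided differences Δ_i = -6, 9, the continuity of S' gives the tridiagonal system
  1·M_0 + 4·M_1 + 1·M_2 = 6(Δ_1 - Δ_0) = 90
Natural end conditions: M_0 = M_2 = 0.
Hence M_0 = 0, M_1 = 45/2, M_2 = 0.
On [1, 2], with S_0(x) = a_0 + b_0·(x - 1) + c_0·(x - 1)² + d_0·(x - 1)³: c_0 = M_0/2 = 0, d_0 = (M_1 - M_0)/(6h_0) = 15/4, b_0 = Δ_0 - h_0(2M_0 + M_1)/6 = -39/4.

-9.7500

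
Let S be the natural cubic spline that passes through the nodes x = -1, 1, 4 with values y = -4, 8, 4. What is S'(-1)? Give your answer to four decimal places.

With M_i denoting the second derivative at x_i, h_i = 2, 3, and Δ_i = (y_(i+1) − y_i)/h_i = 6, -4/3:
  2·M_0 + 10·M_1 + 3·M_2 = 6(Δ_1 - Δ_0) = -44
Natural end conditions: M_0 = M_2 = 0.
Solving: M_0 = 0, M_1 = -22/5, M_2 = 0.
On [-1, 1], S'(x) = b_0 + 2c_0·(x + 1) + 3d_0·(x + 1)² with b_0 = Δ_0 - h_0(2M_0 + M_1)/6 = 112/15, c_0 = M_0/2 = 0, d_0 = (M_1 - M_0)/(6h_0) = -11/30. So S'(-1) = 112/15.

7.4667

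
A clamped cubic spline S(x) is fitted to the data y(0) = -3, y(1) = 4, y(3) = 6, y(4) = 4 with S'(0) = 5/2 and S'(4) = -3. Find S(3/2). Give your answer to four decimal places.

6.4205

With M_i denoting the second derivative at x_i, h_i = 1, 2, 1, and Δ_i = (y_(i+1) − y_i)/h_i = 7, 1, -2:
  1·M_0 + 6·M_1 + 2·M_2 = 6(Δ_1 - Δ_0) = -36
  2·M_1 + 6·M_2 + 1·M_3 = 6(Δ_2 - Δ_1) = -18
Clamped end conditions give two more equations: 2h_0·M_0 + h_0·M_1 = 6(Δ_0 - S'(0)) = 27 and h_2·M_2 + 2h_2·M_3 = 6(S'(4) - Δ_2) = -6.
Forward elimination and back-substitution give M_0 = 634/35, M_1 = -323/35, M_2 = 22/35, M_3 = -116/35.
On [1, 3], S(x) = 4 + 243/35·(x - 1) - 323/70·(x - 1)² + 23/28·(x - 1)³.
With (x - 1) = 1/2: S(3/2) = 7191/1120.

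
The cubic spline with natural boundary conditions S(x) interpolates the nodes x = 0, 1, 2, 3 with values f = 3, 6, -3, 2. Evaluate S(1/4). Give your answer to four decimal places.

4.7188

Let σ_i = S''(x_i). Step sizes h_i = 1, 1, 1; slopes of the chords Δ_i = (y_(i+1) - y_i)/h_i = 3, -9, 5.
  1·σ_0 + 4·σ_1 + 1·σ_2 = 6(Δ_1 - Δ_0) = -72
  1·σ_1 + 4·σ_2 + 1·σ_3 = 6(Δ_2 - Δ_1) = 84
Natural end conditions: σ_0 = σ_3 = 0.
Solving: σ_0 = 0, σ_1 = -124/5, σ_2 = 136/5, σ_3 = 0.
On [0, 1], S(x) = 3 + 107/15·x + 0·x² - 62/15·x³.
With x = 1/4: S(1/4) = 151/32.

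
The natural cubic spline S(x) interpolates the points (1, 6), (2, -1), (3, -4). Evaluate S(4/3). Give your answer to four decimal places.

Write m_i for S''(x_i). With h_i = 1, 1 and divided differences Δ_i = -7, -3, the continuity of S' gives the tridiagonal system
  1·m_0 + 4·m_1 + 1·m_2 = 6(Δ_1 - Δ_0) = 24
Natural end conditions: m_0 = m_2 = 0.
Hence m_0 = 0, m_1 = 6, m_2 = 0.
On [1, 2], S(x) = 6 - 8·(x - 1) + 0·(x - 1)² + 1·(x - 1)³.
With (x - 1) = 1/3: S(4/3) = 91/27.

3.3704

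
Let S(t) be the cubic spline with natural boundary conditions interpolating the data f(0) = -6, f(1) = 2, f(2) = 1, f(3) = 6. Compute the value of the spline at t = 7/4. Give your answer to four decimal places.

Write m_i for S''(x_i). With h_i = 1, 1, 1 and divided differences Δ_i = 8, -1, 5, the continuity of S' gives the tridiagonal system
  1·m_0 + 4·m_1 + 1·m_2 = 6(Δ_1 - Δ_0) = -54
  1·m_1 + 4·m_2 + 1·m_3 = 6(Δ_2 - Δ_1) = 36
Natural end conditions: m_0 = m_3 = 0.
Solving the tridiagonal system: m_0 = 0, m_1 = -84/5, m_2 = 66/5, m_3 = 0.
On [1, 2], S(t) = 2 + 12/5·(t - 1) - 42/5·(t - 1)² + 5·(t - 1)³.
With (t - 1) = 3/4: S(7/4) = 379/320.

1.1844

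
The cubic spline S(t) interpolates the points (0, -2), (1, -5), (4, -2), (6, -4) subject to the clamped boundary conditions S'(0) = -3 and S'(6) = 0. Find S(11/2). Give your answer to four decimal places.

Write M_i for S''(x_i). With h_i = 1, 3, 2 and divided differences Δ_i = -3, 1, -1, the continuity of S' gives the tridiagonal system
  1·M_0 + 8·M_1 + 3·M_2 = 6(Δ_1 - Δ_0) = 24
  3·M_1 + 10·M_2 + 2·M_3 = 6(Δ_2 - Δ_1) = -12
Clamped end conditions give two more equations: 2h_0·M_0 + h_0·M_1 = 6(Δ_0 - S'(0)) = 0 and h_2·M_2 + 2h_2·M_3 = 6(S'(6) - Δ_2) = 6.
Hence M_0 = -29/13, M_1 = 58/13, M_2 = -41/13, M_3 = 40/13.
On [4, 6], S(t) = -2 + 1/13·(t - 4) - 41/26·(t - 4)² + 27/52·(t - 4)³.
With (t - 4) = 3/2: S(11/2) = -1531/416.

-3.6803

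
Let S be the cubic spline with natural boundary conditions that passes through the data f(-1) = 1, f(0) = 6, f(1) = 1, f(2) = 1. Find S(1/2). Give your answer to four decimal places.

3.8750

With M_i denoting the second derivative at x_i, h_i = 1, 1, 1, and Δ_i = (y_(i+1) − y_i)/h_i = 5, -5, 0:
  1·M_0 + 4·M_1 + 1·M_2 = 6(Δ_1 - Δ_0) = -60
  1·M_1 + 4·M_2 + 1·M_3 = 6(Δ_2 - Δ_1) = 30
Natural end conditions: M_0 = M_3 = 0.
Solving: M_0 = 0, M_1 = -18, M_2 = 12, M_3 = 0.
On [0, 1], S(x) = 6 - 1·x - 9·x² + 5·x³.
With x = 1/2: S(1/2) = 31/8.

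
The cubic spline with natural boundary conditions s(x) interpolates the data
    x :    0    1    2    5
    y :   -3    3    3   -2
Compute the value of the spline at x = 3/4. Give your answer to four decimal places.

Let σ_i = s''(x_i). Step sizes h_i = 1, 1, 3; slopes of the chords Δ_i = (y_(i+1) - y_i)/h_i = 6, 0, -5/3.
  1·σ_0 + 4·σ_1 + 1·σ_2 = 6(Δ_1 - Δ_0) = -36
  1·σ_1 + 8·σ_2 + 3·σ_3 = 6(Δ_2 - Δ_1) = -10
Natural end conditions: σ_0 = σ_3 = 0.
Hence σ_0 = 0, σ_1 = -278/31, σ_2 = -4/31, σ_3 = 0.
On [0, 1], s(x) = -3 + 697/93·x + 0·x² - 139/93·x³.
With x = 3/4: s(3/4) = 3949/1984.

1.9904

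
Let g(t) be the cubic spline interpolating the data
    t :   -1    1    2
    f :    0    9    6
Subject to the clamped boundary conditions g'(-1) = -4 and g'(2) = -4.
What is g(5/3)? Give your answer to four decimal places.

7.4630

Let σ_i = g''(x_i). Step sizes h_i = 2, 1; slopes of the chords Δ_i = (y_(i+1) - y_i)/h_i = 9/2, -3.
  2·σ_0 + 6·σ_1 + 1·σ_2 = 6(Δ_1 - Δ_0) = -45
Clamped end conditions give two more equations: 2h_0·σ_0 + h_0·σ_1 = 6(Δ_0 - g'(-1)) = 51 and h_1·σ_1 + 2h_1·σ_2 = 6(g'(2) - Δ_1) = -6.
Solving the tridiagonal system: σ_0 = 81/4, σ_1 = -15, σ_2 = 9/2.
On [1, 2], g(t) = 9 + 5/4·(t - 1) - 15/2·(t - 1)² + 13/4·(t - 1)³.
With (t - 1) = 2/3: g(5/3) = 403/54.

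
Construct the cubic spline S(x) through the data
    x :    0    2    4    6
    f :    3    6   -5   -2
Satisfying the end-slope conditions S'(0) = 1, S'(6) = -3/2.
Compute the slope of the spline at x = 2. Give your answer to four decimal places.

Let σ_i = S''(x_i). Step sizes h_i = 2, 2, 2; slopes of the chords Δ_i = (y_(i+1) - y_i)/h_i = 3/2, -11/2, 3/2.
  2·σ_0 + 8·σ_1 + 2·σ_2 = 6(Δ_1 - Δ_0) = -42
  2·σ_1 + 8·σ_2 + 2·σ_3 = 6(Δ_2 - Δ_1) = 42
Clamped end conditions give two more equations: 2h_0·σ_0 + h_0·σ_1 = 6(Δ_0 - S'(0)) = 3 and h_2·σ_2 + 2h_2·σ_3 = 6(S'(6) - Δ_2) = -18.
Hence σ_0 = 79/15, σ_1 = -271/30, σ_2 = 148/15, σ_3 = -283/30.
On [2, 4], S'(x) = b_1 + 2c_1·(x - 2) + 3d_1·(x - 2)² with b_1 = Δ_1 - h_1(2σ_1 + σ_2)/6 = -83/30, c_1 = σ_1/2 = -271/60, d_1 = (σ_2 - σ_1)/(6h_1) = 63/40. So S'(2) = -83/30.

-2.7667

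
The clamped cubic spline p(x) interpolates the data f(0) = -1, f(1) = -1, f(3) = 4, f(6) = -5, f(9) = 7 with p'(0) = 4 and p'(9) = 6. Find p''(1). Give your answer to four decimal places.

7.2037

Write M_i for p''(x_i). With h_i = 1, 2, 3, 3 and divided differences Δ_i = 0, 5/2, -3, 4, the continuity of p' gives the tridiagonal system
  1·M_0 + 6·M_1 + 2·M_2 = 6(Δ_1 - Δ_0) = 15
  2·M_1 + 10·M_2 + 3·M_3 = 6(Δ_2 - Δ_1) = -33
  3·M_2 + 12·M_3 + 3·M_4 = 6(Δ_3 - Δ_2) = 42
Clamped end conditions give two more equations: 2h_0·M_0 + h_0·M_1 = 6(Δ_0 - p'(0)) = -24 and h_3·M_3 + 2h_3·M_4 = 6(p'(9) - Δ_3) = 12.
Hence M_0 = -1685/108, M_1 = 389/54, M_2 = -1363/216, M_3 = 565/108, M_4 = -133/216.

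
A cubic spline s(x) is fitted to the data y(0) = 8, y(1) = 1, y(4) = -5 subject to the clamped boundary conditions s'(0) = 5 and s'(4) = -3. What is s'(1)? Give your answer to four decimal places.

With M_i denoting the second derivative at x_i, h_i = 1, 3, and Δ_i = (y_(i+1) − y_i)/h_i = -7, -2:
  1·M_0 + 8·M_1 + 3·M_2 = 6(Δ_1 - Δ_0) = 30
Clamped end conditions give two more equations: 2h_0·M_0 + h_0·M_1 = 6(Δ_0 - s'(0)) = -72 and h_1·M_1 + 2h_1·M_2 = 6(s'(4) - Δ_1) = -6.
Hence M_0 = -167/4, M_1 = 23/2, M_2 = -27/4.
On [1, 4], s'(x) = b_1 + 2c_1·(x - 1) + 3d_1·(x - 1)² with b_1 = Δ_1 - h_1(2M_1 + M_2)/6 = -81/8, c_1 = M_1/2 = 23/4, d_1 = (M_2 - M_1)/(6h_1) = -73/72. So s'(1) = -81/8.

-10.1250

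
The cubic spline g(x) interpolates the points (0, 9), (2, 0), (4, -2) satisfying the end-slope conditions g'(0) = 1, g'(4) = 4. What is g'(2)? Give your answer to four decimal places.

Let σ_i = g''(x_i). Step sizes h_i = 2, 2; slopes of the chords Δ_i = (y_(i+1) - y_i)/h_i = -9/2, -1.
  2·σ_0 + 8·σ_1 + 2·σ_2 = 6(Δ_1 - Δ_0) = 21
Clamped end conditions give two more equations: 2h_0·σ_0 + h_0·σ_1 = 6(Δ_0 - g'(0)) = -33 and h_1·σ_1 + 2h_1·σ_2 = 6(g'(4) - Δ_1) = 30.
Solving: σ_0 = -81/8, σ_1 = 15/4, σ_2 = 45/8.
On [2, 4], g'(x) = b_1 + 2c_1·(x - 2) + 3d_1·(x - 2)² with b_1 = Δ_1 - h_1(2σ_1 + σ_2)/6 = -43/8, c_1 = σ_1/2 = 15/8, d_1 = (σ_2 - σ_1)/(6h_1) = 5/32. So g'(2) = -43/8.

-5.3750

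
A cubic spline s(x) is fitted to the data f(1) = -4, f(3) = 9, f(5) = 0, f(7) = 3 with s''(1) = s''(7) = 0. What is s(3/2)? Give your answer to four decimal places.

0.8125

Put M_i = s'' at the i-th knot. Here h = (2, 2, 2) and Δ = (13/2, -9/2, 3/2), so the interior equations h_(i-1)·M_(i-1) + 2(h_(i-1)+h_i)·M_i + h_i·M_(i+1) = 6(Δ_i − Δ_(i-1)) read
  2·M_0 + 8·M_1 + 2·M_2 = 6(Δ_1 - Δ_0) = -66
  2·M_1 + 8·M_2 + 2·M_3 = 6(Δ_2 - Δ_1) = 36
Natural end conditions: M_0 = M_3 = 0.
Solving the tridiagonal system: M_0 = 0, M_1 = -10, M_2 = 7, M_3 = 0.
On [1, 3], s(x) = -4 + 59/6·(x - 1) + 0·(x - 1)² - 5/6·(x - 1)³.
With (x - 1) = 1/2: s(3/2) = 13/16.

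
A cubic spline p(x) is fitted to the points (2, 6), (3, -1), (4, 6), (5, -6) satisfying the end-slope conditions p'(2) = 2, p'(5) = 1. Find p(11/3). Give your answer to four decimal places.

Let M_i = p''(x_i). Step sizes h_i = 1, 1, 1; slopes of the chords Δ_i = (y_(i+1) - y_i)/h_i = -7, 7, -12.
  1·M_0 + 4·M_1 + 1·M_2 = 6(Δ_1 - Δ_0) = 84
  1·M_1 + 4·M_2 + 1·M_3 = 6(Δ_2 - Δ_1) = -114
Clamped end conditions give two more equations: 2h_0·M_0 + h_0·M_1 = 6(Δ_0 - p'(2)) = -54 and h_2·M_2 + 2h_2·M_3 = 6(p'(5) - Δ_2) = 78.
Hence M_0 = -766/15, M_1 = 722/15, M_2 = -862/15, M_3 = 1016/15.
On [3, 4], p(x) = -1 + 8/15·(x - 3) + 361/15·(x - 3)² - 88/5·(x - 3)³.
With (x - 3) = 2/3: p(11/3) = 653/135.

4.8370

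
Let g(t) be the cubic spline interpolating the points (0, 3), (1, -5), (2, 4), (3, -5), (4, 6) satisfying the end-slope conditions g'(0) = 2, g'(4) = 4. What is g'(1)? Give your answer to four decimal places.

Write M_i for g''(x_i). With h_i = 1, 1, 1, 1 and divided differences Δ_i = -8, 9, -9, 11, the continuity of g' gives the tridiagonal system
  1·M_0 + 4·M_1 + 1·M_2 = 6(Δ_1 - Δ_0) = 102
  1·M_1 + 4·M_2 + 1·M_3 = 6(Δ_2 - Δ_1) = -108
  1·M_2 + 4·M_3 + 1·M_4 = 6(Δ_3 - Δ_2) = 120
Clamped end conditions give two more equations: 2h_0·M_0 + h_0·M_1 = 6(Δ_0 - g'(0)) = -60 and h_3·M_3 + 2h_3·M_4 = 6(g'(4) - Δ_3) = -42.
Forward elimination and back-substitution give M_0 = -1585/28, M_1 = 745/14, M_2 = -217/4, M_3 = 781/14, M_4 = -1369/28.
On [1, 2], g'(t) = b_1 + 2c_1·(t - 1) + 3d_1·(t - 1)² with b_1 = Δ_1 - h_1(2M_1 + M_2)/6 = 17/56, c_1 = M_1/2 = 745/28, d_1 = (M_2 - M_1)/(6h_1) = -1003/56. So g'(1) = 17/56.

0.3036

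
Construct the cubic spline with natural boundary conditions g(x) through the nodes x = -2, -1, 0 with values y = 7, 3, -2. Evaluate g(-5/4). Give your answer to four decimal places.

4.0820

Put σ_i = g'' at the i-th knot. Here h = (1, 1) and Δ = (-4, -5), so the interior equations h_(i-1)·σ_(i-1) + 2(h_(i-1)+h_i)·σ_i + h_i·σ_(i+1) = 6(Δ_i − Δ_(i-1)) read
  1·σ_0 + 4·σ_1 + 1·σ_2 = 6(Δ_1 - Δ_0) = -6
Natural end conditions: σ_0 = σ_2 = 0.
Solving: σ_0 = 0, σ_1 = -3/2, σ_2 = 0.
On [-2, -1], g(x) = 7 - 15/4·(x + 2) + 0·(x + 2)² - 1/4·(x + 2)³.
With (x + 2) = 3/4: g(-5/4) = 1045/256.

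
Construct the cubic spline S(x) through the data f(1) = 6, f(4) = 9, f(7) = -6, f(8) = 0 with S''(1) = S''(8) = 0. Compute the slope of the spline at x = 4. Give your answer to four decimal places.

Let M_i = S''(x_i). Step sizes h_i = 3, 3, 1; slopes of the chords Δ_i = (y_(i+1) - y_i)/h_i = 1, -5, 6.
  3·M_0 + 12·M_1 + 3·M_2 = 6(Δ_1 - Δ_0) = -36
  3·M_1 + 8·M_2 + 1·M_3 = 6(Δ_2 - Δ_1) = 66
Natural end conditions: M_0 = M_3 = 0.
Forward elimination and back-substitution give M_0 = 0, M_1 = -162/29, M_2 = 300/29, M_3 = 0.
On [4, 7], S'(x) = b_1 + 2c_1·(x - 4) + 3d_1·(x - 4)² with b_1 = Δ_1 - h_1(2M_1 + M_2)/6 = -133/29, c_1 = M_1/2 = -81/29, d_1 = (M_2 - M_1)/(6h_1) = 77/87. So S'(4) = -133/29.

-4.5862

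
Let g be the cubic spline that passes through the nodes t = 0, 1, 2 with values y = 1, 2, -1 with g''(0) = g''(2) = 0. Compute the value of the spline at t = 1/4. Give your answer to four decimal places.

1.4844

With M_i denoting the second derivative at x_i, h_i = 1, 1, and Δ_i = (y_(i+1) − y_i)/h_i = 1, -3:
  1·M_0 + 4·M_1 + 1·M_2 = 6(Δ_1 - Δ_0) = -24
Natural end conditions: M_0 = M_2 = 0.
Solving: M_0 = 0, M_1 = -6, M_2 = 0.
On [0, 1], g(t) = 1 + 2·t + 0·t² - 1·t³.
With t = 1/4: g(1/4) = 95/64.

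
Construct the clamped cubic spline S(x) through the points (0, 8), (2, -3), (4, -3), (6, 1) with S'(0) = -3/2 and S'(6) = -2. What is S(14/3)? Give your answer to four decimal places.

-0.7383

With m_i denoting the second derivative at x_i, h_i = 2, 2, 2, and Δ_i = (y_(i+1) − y_i)/h_i = -11/2, 0, 2:
  2·m_0 + 8·m_1 + 2·m_2 = 6(Δ_1 - Δ_0) = 33
  2·m_1 + 8·m_2 + 2·m_3 = 6(Δ_2 - Δ_1) = 12
Clamped end conditions give two more equations: 2h_0·m_0 + h_0·m_1 = 6(Δ_0 - S'(0)) = -24 and h_2·m_2 + 2h_2·m_3 = 6(S'(6) - Δ_2) = -24.
Solving the tridiagonal system: m_0 = -269/30, m_1 = 89/15, m_2 = 26/15, m_3 = -103/15.
On [4, 6], S(x) = -3 + 47/15·(x - 4) + 13/15·(x - 4)² - 43/60·(x - 4)³.
With (x - 4) = 2/3: S(14/3) = -299/405.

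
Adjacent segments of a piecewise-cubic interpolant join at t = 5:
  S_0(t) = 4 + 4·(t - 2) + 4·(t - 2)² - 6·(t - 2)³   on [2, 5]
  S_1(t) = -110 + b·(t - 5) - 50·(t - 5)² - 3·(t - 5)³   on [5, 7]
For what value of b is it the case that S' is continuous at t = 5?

S_0'(t) = 4 + 8·(t - 2) - 18·(t - 2)², so S_0'(5) = -134. On the right, S_1'(5) = b, so b = -134.

-134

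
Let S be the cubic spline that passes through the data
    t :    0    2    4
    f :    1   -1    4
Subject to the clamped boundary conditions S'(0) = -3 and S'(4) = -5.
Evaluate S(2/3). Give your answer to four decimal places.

-0.8704

Put M_i = S'' at the i-th knot. Here h = (2, 2) and Δ = (-1, 5/2), so the interior equations h_(i-1)·M_(i-1) + 2(h_(i-1)+h_i)·M_i + h_i·M_(i+1) = 6(Δ_i − Δ_(i-1)) read
  2·M_0 + 8·M_1 + 2·M_2 = 6(Δ_1 - Δ_0) = 21
Clamped end conditions give two more equations: 2h_0·M_0 + h_0·M_1 = 6(Δ_0 - S'(0)) = 12 and h_1·M_1 + 2h_1·M_2 = 6(S'(4) - Δ_1) = -45.
Solving the tridiagonal system: M_0 = -1/8, M_1 = 25/4, M_2 = -115/8.
On [0, 2], S(t) = 1 - 3·t - 1/16·t² + 17/32·t³.
With t = 2/3: S(2/3) = -47/54.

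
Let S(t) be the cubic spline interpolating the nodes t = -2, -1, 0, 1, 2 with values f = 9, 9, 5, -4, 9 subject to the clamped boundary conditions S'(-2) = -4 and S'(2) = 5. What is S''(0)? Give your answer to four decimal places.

Put m_i = S'' at the i-th knot. Here h = (1, 1, 1, 1) and Δ = (0, -4, -9, 13), so the interior equations h_(i-1)·m_(i-1) + 2(h_(i-1)+h_i)·m_i + h_i·m_(i+1) = 6(Δ_i − Δ_(i-1)) read
  1·m_0 + 4·m_1 + 1·m_2 = 6(Δ_1 - Δ_0) = -24
  1·m_1 + 4·m_2 + 1·m_3 = 6(Δ_2 - Δ_1) = -30
  1·m_2 + 4·m_3 + 1·m_4 = 6(Δ_3 - Δ_2) = 132
Clamped end conditions give two more equations: 2h_0·m_0 + h_0·m_1 = 6(Δ_0 - S'(-2)) = 24 and h_3·m_3 + 2h_3·m_4 = 6(S'(2) - Δ_3) = -48.
Forward elimination and back-substitution give m_0 = 405/28, m_1 = -69/14, m_2 = -75/4, m_3 = 699/14, m_4 = -1371/28.

-18.7500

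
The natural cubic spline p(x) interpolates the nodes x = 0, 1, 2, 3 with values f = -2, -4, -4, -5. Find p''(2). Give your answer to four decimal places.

-2.4000

With m_i denoting the second derivative at x_i, h_i = 1, 1, 1, and Δ_i = (y_(i+1) − y_i)/h_i = -2, 0, -1:
  1·m_0 + 4·m_1 + 1·m_2 = 6(Δ_1 - Δ_0) = 12
  1·m_1 + 4·m_2 + 1·m_3 = 6(Δ_2 - Δ_1) = -6
Natural end conditions: m_0 = m_3 = 0.
Solving: m_0 = 0, m_1 = 18/5, m_2 = -12/5, m_3 = 0.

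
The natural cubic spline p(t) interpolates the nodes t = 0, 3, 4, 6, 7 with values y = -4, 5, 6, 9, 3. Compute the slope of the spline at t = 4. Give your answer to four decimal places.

1.9200

Write M_i for p''(x_i). With h_i = 3, 1, 2, 1 and divided differences Δ_i = 3, 1, 3/2, -6, the continuity of p' gives the tridiagonal system
  3·M_0 + 8·M_1 + 1·M_2 = 6(Δ_1 - Δ_0) = -12
  1·M_1 + 6·M_2 + 2·M_3 = 6(Δ_2 - Δ_1) = 3
  2·M_2 + 6·M_3 + 1·M_4 = 6(Δ_3 - Δ_2) = -45
Natural end conditions: M_0 = M_4 = 0.
Solving the tridiagonal system: M_0 = 0, M_1 = -246/125, M_2 = 468/125, M_3 = -2187/250, M_4 = 0.
On [4, 6], p'(t) = b_2 + 2c_2·(t - 4) + 3d_2·(t - 4)² with b_2 = Δ_2 - h_2(2M_2 + M_3)/6 = 48/25, c_2 = M_2/2 = 234/125, d_2 = (M_3 - M_2)/(6h_2) = -1041/1000. So p'(4) = 48/25.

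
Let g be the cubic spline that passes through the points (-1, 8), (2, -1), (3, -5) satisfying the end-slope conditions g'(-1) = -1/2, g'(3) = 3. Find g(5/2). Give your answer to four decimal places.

With σ_i denoting the second derivative at x_i, h_i = 3, 1, and Δ_i = (y_(i+1) − y_i)/h_i = -3, -4:
  3·σ_0 + 8·σ_1 + 1·σ_2 = 6(Δ_1 - Δ_0) = -6
Clamped end conditions give two more equations: 2h_0·σ_0 + h_0·σ_1 = 6(Δ_0 - g'(-1)) = -15 and h_1·σ_1 + 2h_1·σ_2 = 6(g'(3) - Δ_1) = 42.
Solving: σ_0 = -7/8, σ_1 = -13/4, σ_2 = 181/8.
On [2, 3], g(x) = -1 - 107/16·(x - 2) - 13/8·(x - 2)² + 69/16·(x - 2)³.
With (x - 2) = 1/2: g(5/2) = -539/128.

-4.2109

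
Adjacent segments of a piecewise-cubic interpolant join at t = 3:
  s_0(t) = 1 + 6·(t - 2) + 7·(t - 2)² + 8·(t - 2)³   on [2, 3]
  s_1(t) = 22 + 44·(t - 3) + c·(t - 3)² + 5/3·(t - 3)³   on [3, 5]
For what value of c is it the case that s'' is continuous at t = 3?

s_0''(t) = 14 + 48·(t - 2), so s_0''(3) = 62. On the right, s_1''(3) = 2c, so c = 31.

31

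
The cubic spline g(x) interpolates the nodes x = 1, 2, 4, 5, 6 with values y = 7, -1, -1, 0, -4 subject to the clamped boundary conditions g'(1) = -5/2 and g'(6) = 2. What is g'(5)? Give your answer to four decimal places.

Put m_i = g'' at the i-th knot. Here h = (1, 2, 1, 1) and Δ = (-8, 0, 1, -4), so the interior equations h_(i-1)·m_(i-1) + 2(h_(i-1)+h_i)·m_i + h_i·m_(i+1) = 6(Δ_i − Δ_(i-1)) read
  1·m_0 + 6·m_1 + 2·m_2 = 6(Δ_1 - Δ_0) = 48
  2·m_1 + 6·m_2 + 1·m_3 = 6(Δ_2 - Δ_1) = 6
  1·m_2 + 4·m_3 + 1·m_4 = 6(Δ_3 - Δ_2) = -30
Clamped end conditions give two more equations: 2h_0·m_0 + h_0·m_1 = 6(Δ_0 - g'(1)) = -33 and h_3·m_3 + 2h_3·m_4 = 6(g'(6) - Δ_3) = 36.
Solving the tridiagonal system: m_0 = -45/2, m_1 = 12, m_2 = -3/4, m_3 = -27/2, m_4 = 99/4.
On [5, 6], g'(x) = b_3 + 2c_3·(x - 5) + 3d_3·(x - 5)² with b_3 = Δ_3 - h_3(2m_3 + m_4)/6 = -29/8, c_3 = m_3/2 = -27/4, d_3 = (m_4 - m_3)/(6h_3) = 51/8. So g'(5) = -29/8.

-3.6250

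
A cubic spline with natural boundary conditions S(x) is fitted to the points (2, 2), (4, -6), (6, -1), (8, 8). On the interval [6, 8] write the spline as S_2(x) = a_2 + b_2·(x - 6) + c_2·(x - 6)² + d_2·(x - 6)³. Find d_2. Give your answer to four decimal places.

-0.0250

Put M_i = S'' at the i-th knot. Here h = (2, 2, 2) and Δ = (-4, 5/2, 9/2), so the interior equations h_(i-1)·M_(i-1) + 2(h_(i-1)+h_i)·M_i + h_i·M_(i+1) = 6(Δ_i − Δ_(i-1)) read
  2·M_0 + 8·M_1 + 2·M_2 = 6(Δ_1 - Δ_0) = 39
  2·M_1 + 8·M_2 + 2·M_3 = 6(Δ_2 - Δ_1) = 12
Natural end conditions: M_0 = M_3 = 0.
Forward elimination and back-substitution give M_0 = 0, M_1 = 24/5, M_2 = 3/10, M_3 = 0.
On [6, 8], with S_2(x) = a_2 + b_2·(x - 6) + c_2·(x - 6)² + d_2·(x - 6)³: c_2 = M_2/2 = 3/20, d_2 = (M_3 - M_2)/(6h_2) = -1/40, b_2 = Δ_2 - h_2(2M_2 + M_3)/6 = 43/10.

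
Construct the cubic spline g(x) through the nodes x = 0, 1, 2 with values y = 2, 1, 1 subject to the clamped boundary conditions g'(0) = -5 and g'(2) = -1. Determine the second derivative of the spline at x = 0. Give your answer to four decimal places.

12.5000

Let σ_i = g''(x_i). Step sizes h_i = 1, 1; slopes of the chords Δ_i = (y_(i+1) - y_i)/h_i = -1, 0.
  1·σ_0 + 4·σ_1 + 1·σ_2 = 6(Δ_1 - Δ_0) = 6
Clamped end conditions give two more equations: 2h_0·σ_0 + h_0·σ_1 = 6(Δ_0 - g'(0)) = 24 and h_1·σ_1 + 2h_1·σ_2 = 6(g'(2) - Δ_1) = -6.
Hence σ_0 = 25/2, σ_1 = -1, σ_2 = -5/2.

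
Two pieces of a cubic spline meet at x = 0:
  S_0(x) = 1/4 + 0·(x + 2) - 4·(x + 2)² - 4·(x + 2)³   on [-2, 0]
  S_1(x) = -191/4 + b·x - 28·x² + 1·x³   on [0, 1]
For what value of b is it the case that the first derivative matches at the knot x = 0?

-64

S_0'(x) = 0 - 8·(x + 2) - 12·(x + 2)², so S_0'(0) = -64. On the right, S_1'(0) = b, so b = -64.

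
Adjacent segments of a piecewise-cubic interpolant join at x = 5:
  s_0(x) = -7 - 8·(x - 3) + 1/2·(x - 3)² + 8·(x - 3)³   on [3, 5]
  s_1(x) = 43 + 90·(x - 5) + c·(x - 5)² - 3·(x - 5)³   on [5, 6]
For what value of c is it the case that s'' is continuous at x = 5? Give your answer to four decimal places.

48.5000

s_0''(x) = 1 + 48·(x - 3), so s_0''(5) = 97. On the right, s_1''(5) = 2c, so c = 97/2.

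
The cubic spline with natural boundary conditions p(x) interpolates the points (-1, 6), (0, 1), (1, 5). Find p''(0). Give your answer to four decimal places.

With m_i denoting the second derivative at x_i, h_i = 1, 1, and Δ_i = (y_(i+1) − y_i)/h_i = -5, 4:
  1·m_0 + 4·m_1 + 1·m_2 = 6(Δ_1 - Δ_0) = 54
Natural end conditions: m_0 = m_2 = 0.
Solving: m_0 = 0, m_1 = 27/2, m_2 = 0.

13.5000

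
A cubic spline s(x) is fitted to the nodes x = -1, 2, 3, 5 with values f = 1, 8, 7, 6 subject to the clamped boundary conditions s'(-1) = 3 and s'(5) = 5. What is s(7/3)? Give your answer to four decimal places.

7.9259

With M_i denoting the second derivative at x_i, h_i = 3, 1, 2, and Δ_i = (y_(i+1) − y_i)/h_i = 7/3, -1, -1/2:
  3·M_0 + 8·M_1 + 1·M_2 = 6(Δ_1 - Δ_0) = -20
  1·M_1 + 6·M_2 + 2·M_3 = 6(Δ_2 - Δ_1) = 3
Clamped end conditions give two more equations: 2h_0·M_0 + h_0·M_1 = 6(Δ_0 - s'(-1)) = -4 and h_2·M_2 + 2h_2·M_3 = 6(s'(5) - Δ_2) = 33.
Hence M_0 = 23/42, M_1 = -17/7, M_2 = -31/14, M_3 = 131/14.
On [2, 3], s(x) = 8 + 5/28·(x - 2) - 17/14·(x - 2)² + 1/28·(x - 2)³.
With (x - 2) = 1/3: s(7/3) = 214/27.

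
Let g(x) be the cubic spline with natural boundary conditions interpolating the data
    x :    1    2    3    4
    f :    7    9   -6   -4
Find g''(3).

34

Write m_i for g''(x_i). With h_i = 1, 1, 1 and divided differences Δ_i = 2, -15, 2, the continuity of g' gives the tridiagonal system
  1·m_0 + 4·m_1 + 1·m_2 = 6(Δ_1 - Δ_0) = -102
  1·m_1 + 4·m_2 + 1·m_3 = 6(Δ_2 - Δ_1) = 102
Natural end conditions: m_0 = m_3 = 0.
Forward elimination and back-substitution give m_0 = 0, m_1 = -34, m_2 = 34, m_3 = 0.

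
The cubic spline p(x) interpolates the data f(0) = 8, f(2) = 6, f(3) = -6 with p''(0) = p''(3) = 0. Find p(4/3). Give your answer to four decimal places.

Write σ_i for p''(x_i). With h_i = 2, 1 and divided differences Δ_i = -1, -12, the continuity of p' gives the tridiagonal system
  2·σ_0 + 6·σ_1 + 1·σ_2 = 6(Δ_1 - Δ_0) = -66
Natural end conditions: σ_0 = σ_2 = 0.
Forward elimination and back-substitution give σ_0 = 0, σ_1 = -11, σ_2 = 0.
On [0, 2], p(x) = 8 + 8/3·x + 0·x² - 11/12·x³.
With x = 4/3: p(4/3) = 760/81.

9.3827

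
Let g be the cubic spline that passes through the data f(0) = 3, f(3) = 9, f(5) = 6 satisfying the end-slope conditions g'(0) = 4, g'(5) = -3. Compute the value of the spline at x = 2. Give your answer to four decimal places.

8.3556

Put m_i = g'' at the i-th knot. Here h = (3, 2) and Δ = (2, -3/2), so the interior equations h_(i-1)·m_(i-1) + 2(h_(i-1)+h_i)·m_i + h_i·m_(i+1) = 6(Δ_i − Δ_(i-1)) read
  3·m_0 + 10·m_1 + 2·m_2 = 6(Δ_1 - Δ_0) = -21
Clamped end conditions give two more equations: 2h_0·m_0 + h_0·m_1 = 6(Δ_0 - g'(0)) = -12 and h_1·m_1 + 2h_1·m_2 = 6(g'(5) - Δ_1) = -9.
Solving: m_0 = -13/10, m_1 = -7/5, m_2 = -31/20.
On [0, 3], g(x) = 3 + 4·x - 13/20·x² - 1/180·x³.
With x = 2: g(2) = 376/45.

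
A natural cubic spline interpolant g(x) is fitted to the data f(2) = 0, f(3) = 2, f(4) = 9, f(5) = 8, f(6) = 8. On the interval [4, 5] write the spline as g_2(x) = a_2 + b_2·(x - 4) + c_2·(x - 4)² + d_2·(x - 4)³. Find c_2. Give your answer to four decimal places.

Write M_i for g''(x_i). With h_i = 1, 1, 1, 1 and divided differences Δ_i = 2, 7, -1, 0, the continuity of g' gives the tridiagonal system
  1·M_0 + 4·M_1 + 1·M_2 = 6(Δ_1 - Δ_0) = 30
  1·M_1 + 4·M_2 + 1·M_3 = 6(Δ_2 - Δ_1) = -48
  1·M_2 + 4·M_3 + 1·M_4 = 6(Δ_3 - Δ_2) = 6
Natural end conditions: M_0 = M_4 = 0.
Forward elimination and back-substitution give M_0 = 0, M_1 = 81/7, M_2 = -114/7, M_3 = 39/7, M_4 = 0.
On [4, 5], with g_2(x) = a_2 + b_2·(x - 4) + c_2·(x - 4)² + d_2·(x - 4)³: c_2 = M_2/2 = -57/7, d_2 = (M_3 - M_2)/(6h_2) = 51/14, b_2 = Δ_2 - h_2(2M_2 + M_3)/6 = 7/2.

-8.1429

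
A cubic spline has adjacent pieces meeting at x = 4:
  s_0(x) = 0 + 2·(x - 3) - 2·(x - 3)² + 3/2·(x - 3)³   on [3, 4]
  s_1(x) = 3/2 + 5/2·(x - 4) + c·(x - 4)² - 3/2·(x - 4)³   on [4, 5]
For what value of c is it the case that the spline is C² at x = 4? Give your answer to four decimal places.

s_0''(x) = -4 + 9·(x - 3), so s_0''(4) = 5. On the right, s_1''(4) = 2c, so c = 5/2.

2.5000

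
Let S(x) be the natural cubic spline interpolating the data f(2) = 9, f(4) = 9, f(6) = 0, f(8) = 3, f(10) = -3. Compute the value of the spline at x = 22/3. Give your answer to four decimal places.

1.8730

With M_i denoting the second derivative at x_i, h_i = 2, 2, 2, 2, and Δ_i = (y_(i+1) − y_i)/h_i = 0, -9/2, 3/2, -3:
  2·M_0 + 8·M_1 + 2·M_2 = 6(Δ_1 - Δ_0) = -27
  2·M_1 + 8·M_2 + 2·M_3 = 6(Δ_2 - Δ_1) = 36
  2·M_2 + 8·M_3 + 2·M_4 = 6(Δ_3 - Δ_2) = -27
Natural end conditions: M_0 = M_4 = 0.
Hence M_0 = 0, M_1 = -36/7, M_2 = 99/14, M_3 = -36/7, M_4 = 0.
On [6, 8], S(x) = 0 - 3/2·(x - 6) + 99/28·(x - 6)² - 57/56·(x - 6)³.
With (x - 6) = 4/3: S(22/3) = 118/63.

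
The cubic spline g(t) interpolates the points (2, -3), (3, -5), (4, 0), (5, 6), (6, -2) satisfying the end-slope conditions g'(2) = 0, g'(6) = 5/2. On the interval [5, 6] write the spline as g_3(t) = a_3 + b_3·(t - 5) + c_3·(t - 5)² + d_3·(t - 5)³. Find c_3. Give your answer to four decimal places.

Put σ_i = g'' at the i-th knot. Here h = (1, 1, 1, 1) and Δ = (-2, 5, 6, -8), so the interior equations h_(i-1)·σ_(i-1) + 2(h_(i-1)+h_i)·σ_i + h_i·σ_(i+1) = 6(Δ_i − Δ_(i-1)) read
  1·σ_0 + 4·σ_1 + 1·σ_2 = 6(Δ_1 - Δ_0) = 42
  1·σ_1 + 4·σ_2 + 1·σ_3 = 6(Δ_2 - Δ_1) = 6
  1·σ_2 + 4·σ_3 + 1·σ_4 = 6(Δ_3 - Δ_2) = -84
Clamped end conditions give two more equations: 2h_0·σ_0 + h_0·σ_1 = 6(Δ_0 - g'(2)) = -12 and h_3·σ_3 + 2h_3·σ_4 = 6(g'(6) - Δ_3) = 63.
Forward elimination and back-substitution give σ_0 = -661/56, σ_1 = 325/28, σ_2 = 59/8, σ_3 = -983/28, σ_4 = 2747/56.
On [5, 6], with g_3(t) = a_3 + b_3·(t - 5) + c_3·(t - 5)² + d_3·(t - 5)³: c_3 = σ_3/2 = -983/56, d_3 = (σ_4 - σ_3)/(6h_3) = 1571/112, b_3 = Δ_3 - h_3(2σ_3 + σ_4)/6 = -501/112.

-17.5536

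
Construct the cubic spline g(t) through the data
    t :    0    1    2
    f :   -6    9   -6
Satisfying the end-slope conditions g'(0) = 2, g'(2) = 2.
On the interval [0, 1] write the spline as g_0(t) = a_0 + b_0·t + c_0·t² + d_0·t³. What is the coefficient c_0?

42

Let M_i = g''(x_i). Step sizes h_i = 1, 1; slopes of the chords Δ_i = (y_(i+1) - y_i)/h_i = 15, -15.
  1·M_0 + 4·M_1 + 1·M_2 = 6(Δ_1 - Δ_0) = -180
Clamped end conditions give two more equations: 2h_0·M_0 + h_0·M_1 = 6(Δ_0 - g'(0)) = 78 and h_1·M_1 + 2h_1·M_2 = 6(g'(2) - Δ_1) = 102.
Solving: M_0 = 84, M_1 = -90, M_2 = 96.
On [0, 1], with g_0(t) = a_0 + b_0·t + c_0·t² + d_0·t³: c_0 = M_0/2 = 42, d_0 = (M_1 - M_0)/(6h_0) = -29, b_0 = Δ_0 - h_0(2M_0 + M_1)/6 = 2.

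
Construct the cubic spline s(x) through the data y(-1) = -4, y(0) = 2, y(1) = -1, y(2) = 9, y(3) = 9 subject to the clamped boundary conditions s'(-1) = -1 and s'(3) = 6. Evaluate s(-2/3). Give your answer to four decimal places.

-2.7116

Put M_i = s'' at the i-th knot. Here h = (1, 1, 1, 1) and Δ = (6, -3, 10, 0), so the interior equations h_(i-1)·M_(i-1) + 2(h_(i-1)+h_i)·M_i + h_i·M_(i+1) = 6(Δ_i − Δ_(i-1)) read
  1·M_0 + 4·M_1 + 1·M_2 = 6(Δ_1 - Δ_0) = -54
  1·M_1 + 4·M_2 + 1·M_3 = 6(Δ_2 - Δ_1) = 78
  1·M_2 + 4·M_3 + 1·M_4 = 6(Δ_3 - Δ_2) = -60
Clamped end conditions give two more equations: 2h_0·M_0 + h_0·M_1 = 6(Δ_0 - s'(-1)) = 42 and h_3·M_3 + 2h_3·M_4 = 6(s'(3) - Δ_3) = 36.
Solving: M_0 = 515/14, M_1 = -221/7, M_2 = 71/2, M_3 = -227/7, M_4 = 479/14.
On [-1, 0], s(x) = -4 - 1·(x + 1) + 515/28·(x + 1)² - 319/28·(x + 1)³.
With (x + 1) = 1/3: s(-2/3) = -1025/378.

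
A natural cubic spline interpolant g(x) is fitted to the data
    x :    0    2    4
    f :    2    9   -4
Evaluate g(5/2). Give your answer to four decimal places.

7.3906

With M_i denoting the second derivative at x_i, h_i = 2, 2, and Δ_i = (y_(i+1) − y_i)/h_i = 7/2, -13/2:
  2·M_0 + 8·M_1 + 2·M_2 = 6(Δ_1 - Δ_0) = -60
Natural end conditions: M_0 = M_2 = 0.
Hence M_0 = 0, M_1 = -15/2, M_2 = 0.
On [2, 4], g(x) = 9 - 3/2·(x - 2) - 15/4·(x - 2)² + 5/8·(x - 2)³.
With (x - 2) = 1/2: g(5/2) = 473/64.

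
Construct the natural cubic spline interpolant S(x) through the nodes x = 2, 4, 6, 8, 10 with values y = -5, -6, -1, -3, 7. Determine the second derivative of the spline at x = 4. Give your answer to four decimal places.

With m_i denoting the second derivative at x_i, h_i = 2, 2, 2, 2, and Δ_i = (y_(i+1) − y_i)/h_i = -1/2, 5/2, -1, 5:
  2·m_0 + 8·m_1 + 2·m_2 = 6(Δ_1 - Δ_0) = 18
  2·m_1 + 8·m_2 + 2·m_3 = 6(Δ_2 - Δ_1) = -21
  2·m_2 + 8·m_3 + 2·m_4 = 6(Δ_3 - Δ_2) = 36
Natural end conditions: m_0 = m_4 = 0.
Hence m_0 = 0, m_1 = 195/56, m_2 = -69/14, m_3 = 321/56, m_4 = 0.

3.4821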